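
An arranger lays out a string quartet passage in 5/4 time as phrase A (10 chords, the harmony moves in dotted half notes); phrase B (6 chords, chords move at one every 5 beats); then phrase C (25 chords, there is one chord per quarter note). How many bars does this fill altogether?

17 bars

A: 10 × 3 = 30 beats = 6 bars.
B: 6 × 5 = 30 beats = 6 bars.
C: 25 × 1 = 25 beats = 5 bars.
Total: 6 + 6 + 5 = 17 bars.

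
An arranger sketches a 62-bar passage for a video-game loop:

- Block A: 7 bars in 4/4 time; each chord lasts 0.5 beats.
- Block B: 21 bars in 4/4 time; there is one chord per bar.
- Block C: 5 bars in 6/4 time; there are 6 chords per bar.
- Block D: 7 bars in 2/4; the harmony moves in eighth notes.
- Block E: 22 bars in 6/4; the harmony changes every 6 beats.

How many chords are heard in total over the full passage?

A: 7 bars × 4 beats = 28 beats; 0.5 beats/chord → 56 chords.
B: 21 bars × 4 beats = 84 beats; 4 beats/chord → 21 chords.
C: 5 bars × 6 beats = 30 beats; 1 beat/chord → 30 chords.
D: 7 bars × 2 beats = 14 beats; 0.5 beats/chord → 28 chords.
E: 22 bars × 6 beats = 132 beats; 6 beats/chord → 22 chords.
Total: 56 + 21 + 30 + 28 + 22 = 157.

157 chords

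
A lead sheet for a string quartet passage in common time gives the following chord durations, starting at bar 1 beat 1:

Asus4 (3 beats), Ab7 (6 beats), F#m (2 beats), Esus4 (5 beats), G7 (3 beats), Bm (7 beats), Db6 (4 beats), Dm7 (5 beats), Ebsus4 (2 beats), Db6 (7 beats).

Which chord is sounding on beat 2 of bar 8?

Beat 2 of bar 8 is beat (8−1)×4 + 2 = 30 overall.
Running totals: Asus4 ends at 3, Ab7 ends at 9, F#m ends at 11, Esus4 ends at 16, G7 ends at 19, Bm ends at 26, Db6 ends at 30.
Beat 30 falls within Db6.

Db6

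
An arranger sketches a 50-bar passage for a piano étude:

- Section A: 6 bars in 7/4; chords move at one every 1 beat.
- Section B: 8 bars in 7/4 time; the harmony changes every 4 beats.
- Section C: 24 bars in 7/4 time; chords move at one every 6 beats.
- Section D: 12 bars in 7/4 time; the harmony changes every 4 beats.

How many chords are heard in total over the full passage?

A: 6 bars × 7 beats = 42 beats; 1 beat/chord → 42 chords.
B: 8 bars × 7 beats = 56 beats; 4 beats/chord → 14 chords.
C: 24 bars × 7 beats = 168 beats; 6 beats/chord → 28 chords.
D: 12 bars × 7 beats = 84 beats; 4 beats/chord → 21 chords.
Total: 42 + 14 + 28 + 21 = 105.

105 chords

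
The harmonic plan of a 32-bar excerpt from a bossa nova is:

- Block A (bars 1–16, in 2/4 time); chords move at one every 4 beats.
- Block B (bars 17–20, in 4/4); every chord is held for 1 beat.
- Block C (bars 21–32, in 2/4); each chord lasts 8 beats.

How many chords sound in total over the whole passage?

A has 32 beats and chords last 4 each, so 8 chords.
B has 16 beats and chords last 1 each, so 16 chords.
C has 24 beats and chords last 8 each, so 3 chords.
Total: 8 + 16 + 3 = 27.

27 chords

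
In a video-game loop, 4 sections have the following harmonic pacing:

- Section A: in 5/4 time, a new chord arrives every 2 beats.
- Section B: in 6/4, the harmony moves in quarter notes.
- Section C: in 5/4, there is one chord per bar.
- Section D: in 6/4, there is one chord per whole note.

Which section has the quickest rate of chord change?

Section B

A: 5 beats/bar ÷ 2 beats/chord = 2.5 chords/bar.
B: 6 beats/bar ÷ 1 beat/chord = 6 chords/bar.
C: 5 beats/bar ÷ 5 beats/chord = 1 chord/bar.
D: 6 beats/bar ÷ 4 beats/chord = 1.5 chords/bar.
Fastest is B at 6 chords/bar.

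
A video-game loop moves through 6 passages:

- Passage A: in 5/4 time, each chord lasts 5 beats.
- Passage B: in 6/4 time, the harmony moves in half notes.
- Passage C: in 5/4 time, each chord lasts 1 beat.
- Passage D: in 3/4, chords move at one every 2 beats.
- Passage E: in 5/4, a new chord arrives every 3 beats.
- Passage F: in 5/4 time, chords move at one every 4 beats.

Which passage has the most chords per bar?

Passage C

A: 5 beats/bar ÷ 5 beats/chord = 1 chord/bar.
B: 6 beats/bar ÷ 2 beats/chord = 3 chords/bar.
C: 5 beats/bar ÷ 1 beat/chord = 5 chords/bar.
D: 3 beats/bar ÷ 2 beats/chord = 1.5 chords/bar.
E: 5 beats/bar ÷ 3 beats/chord = 5/3 chords/bar.
F: 5 beats/bar ÷ 4 beats/chord = 1.25 chords/bar.
Fastest is C at 5 chords/bar.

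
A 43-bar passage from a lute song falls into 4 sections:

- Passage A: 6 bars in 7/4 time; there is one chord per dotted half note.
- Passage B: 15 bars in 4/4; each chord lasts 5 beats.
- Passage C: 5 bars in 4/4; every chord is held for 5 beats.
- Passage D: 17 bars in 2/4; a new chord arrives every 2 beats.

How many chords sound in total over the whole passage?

47 chords

A: 6 bars × 7 beats = 42 beats; 3 beats/chord → 14 chords.
B: 15 bars × 4 beats = 60 beats; 5 beats/chord → 12 chords.
C: 5 bars × 4 beats = 20 beats; 5 beats/chord → 4 chords.
D: 17 bars × 2 beats = 34 beats; 2 beats/chord → 17 chords.
Total: 14 + 12 + 4 + 17 = 47.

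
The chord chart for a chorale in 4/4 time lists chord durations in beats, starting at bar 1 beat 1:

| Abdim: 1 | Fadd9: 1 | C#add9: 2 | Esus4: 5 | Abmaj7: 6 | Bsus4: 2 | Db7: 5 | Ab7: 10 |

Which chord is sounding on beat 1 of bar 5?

Beat 1 of bar 5 is beat (5−1)×4 + 1 = 17 overall.
Running totals: Abdim ends at 1, Fadd9 ends at 2, C#add9 ends at 4, Esus4 ends at 9, Abmaj7 ends at 15, Bsus4 ends at 17.
Beat 17 falls within Bsus4.

Bsus4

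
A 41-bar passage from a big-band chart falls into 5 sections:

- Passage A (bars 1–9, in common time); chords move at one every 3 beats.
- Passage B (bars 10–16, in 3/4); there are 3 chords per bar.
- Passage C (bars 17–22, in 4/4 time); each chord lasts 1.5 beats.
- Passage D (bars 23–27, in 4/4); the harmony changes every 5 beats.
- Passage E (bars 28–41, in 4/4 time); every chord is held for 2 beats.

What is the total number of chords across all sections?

81 chords

A: 9 bars × 4 beats = 36 beats; 3 beats/chord → 12 chords.
B: 7 bars × 3 beats = 21 beats; 1 beat/chord → 21 chords.
C: 6 bars × 4 beats = 24 beats; 1.5 beats/chord → 16 chords.
D: 5 bars × 4 beats = 20 beats; 5 beats/chord → 4 chords.
E: 14 bars × 4 beats = 56 beats; 2 beats/chord → 28 chords.
Total: 12 + 21 + 16 + 4 + 28 = 81.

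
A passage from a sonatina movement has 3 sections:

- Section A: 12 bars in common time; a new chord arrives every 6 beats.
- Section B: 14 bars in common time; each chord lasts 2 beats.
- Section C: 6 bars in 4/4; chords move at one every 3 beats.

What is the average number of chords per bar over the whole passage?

A: 12 × 4 = 48 beats ÷ 6 = 8 chords.
B: 14 × 4 = 56 beats ÷ 2 = 28 chords.
C: 6 × 4 = 24 beats ÷ 3 = 8 chords.
Overall: 44 chords over 32 bars → 44/32 = 1.375 chords per bar.

1.375 chords per bar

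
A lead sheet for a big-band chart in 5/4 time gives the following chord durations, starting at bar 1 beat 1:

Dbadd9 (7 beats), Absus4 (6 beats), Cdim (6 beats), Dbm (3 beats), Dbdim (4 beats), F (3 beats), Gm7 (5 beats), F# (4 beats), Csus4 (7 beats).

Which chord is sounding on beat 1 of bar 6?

Dbdim

Beat 1 of bar 6 is beat (6−1)×5 + 1 = 26 overall.
Running totals: Dbadd9 ends at 7, Absus4 ends at 13, Cdim ends at 19, Dbm ends at 22, Dbdim ends at 26.
Beat 26 falls within Dbdim.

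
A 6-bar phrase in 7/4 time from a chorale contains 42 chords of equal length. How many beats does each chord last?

6 bars × 7 beats/bar = 42 beats total.
42 beats ÷ 42 chords = 1 beats per chord.
(That is a quarter note.)

1 beat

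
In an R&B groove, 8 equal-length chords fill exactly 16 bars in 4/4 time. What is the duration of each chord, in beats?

16 bars × 4 beats/bar = 64 beats total.
64 beats ÷ 8 chords = 8 beats per chord.

8 beats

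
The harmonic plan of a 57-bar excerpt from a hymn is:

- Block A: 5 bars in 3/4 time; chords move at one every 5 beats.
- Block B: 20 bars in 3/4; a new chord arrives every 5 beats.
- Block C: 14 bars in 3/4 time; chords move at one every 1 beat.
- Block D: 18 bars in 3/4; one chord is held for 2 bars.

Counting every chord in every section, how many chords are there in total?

A has 15 beats and chords last 5 each, so 3 chords.
B has 60 beats and chords last 5 each, so 12 chords.
C has 42 beats and chords last 1 each, so 42 chords.
D has 54 beats and chords last 6 each, so 9 chords.
Total: 3 + 12 + 42 + 9 = 66.

66 chords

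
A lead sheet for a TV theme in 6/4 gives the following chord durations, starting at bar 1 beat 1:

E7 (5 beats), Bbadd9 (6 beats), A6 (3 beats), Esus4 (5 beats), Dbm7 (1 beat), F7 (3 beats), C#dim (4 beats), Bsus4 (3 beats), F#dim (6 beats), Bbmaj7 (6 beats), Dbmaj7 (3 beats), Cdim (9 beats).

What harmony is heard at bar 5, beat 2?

Beat 2 of bar 5 is beat (5−1)×6 + 2 = 26 overall.
Running totals: E7 ends at 5, Bbadd9 ends at 11, A6 ends at 14, Esus4 ends at 19, Dbm7 ends at 20, F7 ends at 23, C#dim ends at 27.
Beat 26 falls within C#dim.

C#dim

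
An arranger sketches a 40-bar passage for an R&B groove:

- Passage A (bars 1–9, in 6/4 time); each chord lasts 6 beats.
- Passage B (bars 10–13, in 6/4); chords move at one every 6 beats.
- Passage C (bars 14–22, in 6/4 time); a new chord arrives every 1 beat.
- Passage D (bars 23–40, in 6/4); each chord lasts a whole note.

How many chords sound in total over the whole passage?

94 chords

A: 9·6 = 54 beats, 54/6 = 9 chords.
B: 4·6 = 24 beats, 24/6 = 4 chords.
C: 9·6 = 54 beats, 54/1 = 54 chords.
D: 18·6 = 108 beats, 108/4 = 27 chords.
Total: 9 + 4 + 54 + 27 = 94.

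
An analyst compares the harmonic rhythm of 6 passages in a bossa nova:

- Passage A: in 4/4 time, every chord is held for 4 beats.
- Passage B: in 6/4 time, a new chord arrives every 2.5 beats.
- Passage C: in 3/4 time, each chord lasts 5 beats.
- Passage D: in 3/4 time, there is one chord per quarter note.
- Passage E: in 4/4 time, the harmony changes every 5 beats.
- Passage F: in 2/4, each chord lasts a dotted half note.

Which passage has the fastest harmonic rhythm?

Passage D

A: each chord is 4 beats in 4/4, so 1 per bar.
B: each chord is 2.5 beats in 6/4, so 2.4 per bar.
C: each chord is 5 beats in 3/4, so 0.6 per bar.
D: each chord is 1 beat in 3/4, so 3 per bar.
E: each chord is 5 beats in 4/4, so 0.8 per bar.
F: each chord is 3 beats in 2/4, so 2/3 per bar.
Fastest is D at 3 chords/bar.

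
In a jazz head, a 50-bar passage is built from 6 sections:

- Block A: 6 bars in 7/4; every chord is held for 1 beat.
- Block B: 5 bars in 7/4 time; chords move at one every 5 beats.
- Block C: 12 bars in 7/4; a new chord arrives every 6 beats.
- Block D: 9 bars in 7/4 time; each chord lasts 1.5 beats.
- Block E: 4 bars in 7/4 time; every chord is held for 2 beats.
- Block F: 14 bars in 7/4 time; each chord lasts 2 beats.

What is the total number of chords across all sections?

168 chords

A: 6 bars × 7 beats = 42 beats; 1 beat/chord → 42 chords.
B: 5 bars × 7 beats = 35 beats; 5 beats/chord → 7 chords.
C: 12 bars × 7 beats = 84 beats; 6 beats/chord → 14 chords.
D: 9 bars × 7 beats = 63 beats; 1.5 beats/chord → 42 chords.
E: 4 bars × 7 beats = 28 beats; 2 beats/chord → 14 chords.
F: 14 bars × 7 beats = 98 beats; 2 beats/chord → 49 chords.
Total: 42 + 7 + 14 + 42 + 14 + 49 = 168.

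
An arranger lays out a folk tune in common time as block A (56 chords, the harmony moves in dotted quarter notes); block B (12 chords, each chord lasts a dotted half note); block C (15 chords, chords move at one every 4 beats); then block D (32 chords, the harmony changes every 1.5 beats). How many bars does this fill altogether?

57 bars

A: 56 × 1.5 = 84 beats = 21 bars.
B: 12 × 3 = 36 beats = 9 bars.
C: 15 × 4 = 60 beats = 15 bars.
D: 32 × 1.5 = 48 beats = 12 bars.
Total: 21 + 9 + 15 + 12 = 57 bars.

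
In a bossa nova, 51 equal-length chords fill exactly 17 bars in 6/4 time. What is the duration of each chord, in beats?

2 beats

17 bars × 6 beats/bar = 102 beats total.
102 beats ÷ 51 chords = 2 beats per chord.
(That is a half note.)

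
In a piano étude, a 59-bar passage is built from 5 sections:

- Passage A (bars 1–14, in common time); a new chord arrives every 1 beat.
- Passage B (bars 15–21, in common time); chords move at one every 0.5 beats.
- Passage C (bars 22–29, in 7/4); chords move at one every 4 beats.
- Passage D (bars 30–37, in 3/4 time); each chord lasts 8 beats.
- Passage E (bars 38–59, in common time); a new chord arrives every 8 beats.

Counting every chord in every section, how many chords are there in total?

140 chords

A has 56 beats and chords last 1 each, so 56 chords.
B has 28 beats and chords last 0.5 each, so 56 chords.
C has 56 beats and chords last 4 each, so 14 chords.
D has 24 beats and chords last 8 each, so 3 chords.
E has 88 beats and chords last 8 each, so 11 chords.
Total: 56 + 56 + 14 + 3 + 11 = 140.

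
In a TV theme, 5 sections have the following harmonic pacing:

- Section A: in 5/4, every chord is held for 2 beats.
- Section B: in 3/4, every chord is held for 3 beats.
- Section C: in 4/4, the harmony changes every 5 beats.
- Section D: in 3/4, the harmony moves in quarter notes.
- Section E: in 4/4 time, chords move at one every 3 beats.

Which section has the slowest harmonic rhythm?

Section C

A: 5/2 = 2.5 chords/bar.
B: 3/3 = 1 chord/bar.
C: 4/5 = 0.8 chords/bar.
D: 3/1 = 3 chords/bar.
E: 4/3 = 4/3 chords/bar.
Slowest is C at 0.8 chords/bar.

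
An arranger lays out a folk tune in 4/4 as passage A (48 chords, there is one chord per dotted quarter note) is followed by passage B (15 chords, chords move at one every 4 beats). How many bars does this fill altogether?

A: 48 × 1.5 = 72 beats = 18 bars.
B: 15 × 4 = 60 beats = 15 bars.
Total: 18 + 15 = 33 bars.

33 bars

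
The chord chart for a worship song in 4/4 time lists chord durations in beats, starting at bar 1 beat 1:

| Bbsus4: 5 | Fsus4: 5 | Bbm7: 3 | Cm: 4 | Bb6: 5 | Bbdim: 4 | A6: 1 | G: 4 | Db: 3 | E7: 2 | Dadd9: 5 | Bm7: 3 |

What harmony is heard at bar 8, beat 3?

Beat 3 of bar 8 is beat (8−1)×4 + 3 = 31 overall.
Running totals: Bbsus4 ends at 5, Fsus4 ends at 10, Bbm7 ends at 13, Cm ends at 17, Bb6 ends at 22, Bbdim ends at 26, A6 ends at 27, G ends at 31.
Beat 31 falls within G.

G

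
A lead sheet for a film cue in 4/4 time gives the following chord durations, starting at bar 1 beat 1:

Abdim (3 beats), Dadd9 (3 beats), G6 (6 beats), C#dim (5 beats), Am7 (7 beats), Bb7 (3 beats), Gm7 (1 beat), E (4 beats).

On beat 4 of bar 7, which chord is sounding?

Gm7

Beat 4 of bar 7 is beat (7−1)×4 + 4 = 28 overall.
Running totals: Abdim ends at 3, Dadd9 ends at 6, G6 ends at 12, C#dim ends at 17, Am7 ends at 24, Bb7 ends at 27, Gm7 ends at 28.
Beat 28 falls within Gm7.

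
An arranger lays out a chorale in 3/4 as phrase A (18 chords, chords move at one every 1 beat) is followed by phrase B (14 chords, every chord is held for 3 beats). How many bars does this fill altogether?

20 bars

A: 18 × 1 = 18 beats = 6 bars.
B: 14 × 3 = 42 beats = 14 bars.
Total: 6 + 14 = 20 bars.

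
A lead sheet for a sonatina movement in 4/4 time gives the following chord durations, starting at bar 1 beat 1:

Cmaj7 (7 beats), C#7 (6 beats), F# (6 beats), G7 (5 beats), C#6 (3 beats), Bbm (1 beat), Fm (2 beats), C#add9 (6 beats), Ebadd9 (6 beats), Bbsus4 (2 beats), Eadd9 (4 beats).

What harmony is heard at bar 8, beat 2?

Fm

Beat 2 of bar 8 is beat (8−1)×4 + 2 = 30 overall.
Running totals: Cmaj7 ends at 7, C#7 ends at 13, F# ends at 19, G7 ends at 24, C#6 ends at 27, Bbm ends at 28, Fm ends at 30.
Beat 30 falls within Fm.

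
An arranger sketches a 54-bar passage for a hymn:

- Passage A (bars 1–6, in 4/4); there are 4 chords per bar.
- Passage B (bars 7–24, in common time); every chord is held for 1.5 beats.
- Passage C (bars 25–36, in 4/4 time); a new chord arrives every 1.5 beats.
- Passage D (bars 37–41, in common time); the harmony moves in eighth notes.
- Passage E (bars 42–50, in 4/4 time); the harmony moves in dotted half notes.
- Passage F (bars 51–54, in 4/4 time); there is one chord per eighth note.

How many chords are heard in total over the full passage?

188 chords

A: 6·4 = 24 beats, 24/1 = 24 chords.
B: 18·4 = 72 beats, 72/1.5 = 48 chords.
C: 12·4 = 48 beats, 48/1.5 = 32 chords.
D: 5·4 = 20 beats, 20/0.5 = 40 chords.
E: 9·4 = 36 beats, 36/3 = 12 chords.
F: 4·4 = 16 beats, 16/0.5 = 32 chords.
Total: 24 + 48 + 32 + 40 + 12 + 32 = 188.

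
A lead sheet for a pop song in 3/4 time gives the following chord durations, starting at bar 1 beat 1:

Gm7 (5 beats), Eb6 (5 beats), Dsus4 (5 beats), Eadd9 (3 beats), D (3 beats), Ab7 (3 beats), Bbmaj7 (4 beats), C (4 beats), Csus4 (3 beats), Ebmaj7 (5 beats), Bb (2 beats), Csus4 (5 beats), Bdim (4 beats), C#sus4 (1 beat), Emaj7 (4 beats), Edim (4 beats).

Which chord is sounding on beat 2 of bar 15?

Csus4

Beat 2 of bar 15 is beat (15−1)×3 + 2 = 44 overall.
Running totals: Gm7 ends at 5, Eb6 ends at 10, Dsus4 ends at 15, Eadd9 ends at 18, D ends at 21, Ab7 ends at 24, Bbmaj7 ends at 28, C ends at 32, Csus4 ends at 35, Ebmaj7 ends at 40, Bb ends at 42, Csus4 ends at 47.
Beat 44 falls within Csus4.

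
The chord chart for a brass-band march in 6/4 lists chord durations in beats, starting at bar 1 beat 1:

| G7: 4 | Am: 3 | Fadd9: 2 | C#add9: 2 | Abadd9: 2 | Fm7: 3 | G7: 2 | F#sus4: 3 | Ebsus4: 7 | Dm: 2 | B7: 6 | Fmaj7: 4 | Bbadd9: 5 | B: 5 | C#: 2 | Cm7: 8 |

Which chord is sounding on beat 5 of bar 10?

Cm7

Beat 5 of bar 10 is beat (10−1)×6 + 5 = 59 overall.
Running totals: G7 ends at 4, Am ends at 7, Fadd9 ends at 9, C#add9 ends at 11, Abadd9 ends at 13, Fm7 ends at 16, G7 ends at 18, F#sus4 ends at 21, Ebsus4 ends at 28, Dm ends at 30, B7 ends at 36, Fmaj7 ends at 40, Bbadd9 ends at 45, B ends at 50, C# ends at 52, Cm7 ends at 60.
Beat 59 falls within Cm7.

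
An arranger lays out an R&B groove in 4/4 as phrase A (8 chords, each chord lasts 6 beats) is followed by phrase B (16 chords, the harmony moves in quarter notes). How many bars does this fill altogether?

A: 8 × 6 = 48 beats = 12 bars.
B: 16 × 1 = 16 beats = 4 bars.
Total: 12 + 4 = 16 bars.

16 bars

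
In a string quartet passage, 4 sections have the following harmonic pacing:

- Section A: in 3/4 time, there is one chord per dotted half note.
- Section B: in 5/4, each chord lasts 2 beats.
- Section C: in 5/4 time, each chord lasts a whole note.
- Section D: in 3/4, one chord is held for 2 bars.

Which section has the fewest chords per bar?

Section D

A: 3 beats/bar ÷ 3 beats/chord = 1 chord/bar.
B: 5 beats/bar ÷ 2 beats/chord = 2.5 chords/bar.
C: 5 beats/bar ÷ 4 beats/chord = 1.25 chords/bar.
D: 3 beats/bar ÷ 6 beats/chord = 0.5 chords/bar.
Slowest is D at 0.5 chords/bar.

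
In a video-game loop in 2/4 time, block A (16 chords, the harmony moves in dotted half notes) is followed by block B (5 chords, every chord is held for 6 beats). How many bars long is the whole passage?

A: 16 × 3 = 48 beats = 24 bars.
B: 5 × 6 = 30 beats = 15 bars.
Total: 24 + 15 = 39 bars.

39 bars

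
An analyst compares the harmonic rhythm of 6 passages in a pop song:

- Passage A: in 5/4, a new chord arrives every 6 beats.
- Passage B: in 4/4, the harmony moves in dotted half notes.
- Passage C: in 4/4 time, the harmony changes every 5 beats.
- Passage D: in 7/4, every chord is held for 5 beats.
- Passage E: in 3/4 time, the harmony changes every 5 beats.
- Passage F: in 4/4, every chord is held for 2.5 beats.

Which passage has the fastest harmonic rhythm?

Passage F

A: each chord is 6 beats in 5/4, so 5/6 per bar.
B: each chord is 3 beats in 4/4, so 4/3 per bar.
C: each chord is 5 beats in 4/4, so 0.8 per bar.
D: each chord is 5 beats in 7/4, so 1.4 per bar.
E: each chord is 5 beats in 3/4, so 0.6 per bar.
F: each chord is 2.5 beats in 4/4, so 1.6 per bar.
Fastest is F at 1.6 chords/bar.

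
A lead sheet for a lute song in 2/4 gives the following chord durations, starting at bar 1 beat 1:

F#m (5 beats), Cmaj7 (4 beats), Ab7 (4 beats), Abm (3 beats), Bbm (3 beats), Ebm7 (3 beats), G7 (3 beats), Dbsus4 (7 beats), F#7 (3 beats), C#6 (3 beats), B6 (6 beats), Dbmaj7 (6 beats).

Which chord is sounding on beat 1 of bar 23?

Dbmaj7

Beat 1 of bar 23 is beat (23−1)×2 + 1 = 45 overall.
Running totals: F#m ends at 5, Cmaj7 ends at 9, Ab7 ends at 13, Abm ends at 16, Bbm ends at 19, Ebm7 ends at 22, G7 ends at 25, Dbsus4 ends at 32, F#7 ends at 35, C#6 ends at 38, B6 ends at 44, Dbmaj7 ends at 50.
Beat 45 falls within Dbmaj7.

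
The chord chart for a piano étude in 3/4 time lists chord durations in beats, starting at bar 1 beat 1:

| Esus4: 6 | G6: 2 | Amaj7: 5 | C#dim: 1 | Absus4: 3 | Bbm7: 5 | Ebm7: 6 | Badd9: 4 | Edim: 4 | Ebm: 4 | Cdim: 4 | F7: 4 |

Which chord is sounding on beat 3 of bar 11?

Beat 3 of bar 11 is beat (11−1)×3 + 3 = 33 overall.
Running totals: Esus4 ends at 6, G6 ends at 8, Amaj7 ends at 13, C#dim ends at 14, Absus4 ends at 17, Bbm7 ends at 22, Ebm7 ends at 28, Badd9 ends at 32, Edim ends at 36.
Beat 33 falls within Edim.

Edim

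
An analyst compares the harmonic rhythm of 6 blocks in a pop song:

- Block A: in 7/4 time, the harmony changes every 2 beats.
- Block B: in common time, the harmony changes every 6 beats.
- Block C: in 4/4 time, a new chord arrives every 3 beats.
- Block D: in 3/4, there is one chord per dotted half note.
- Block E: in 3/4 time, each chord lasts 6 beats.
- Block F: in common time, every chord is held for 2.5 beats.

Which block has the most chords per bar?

A: 7 beats/bar ÷ 2 beats/chord = 3.5 chords/bar.
B: 4 beats/bar ÷ 6 beats/chord = 2/3 chords/bar.
C: 4 beats/bar ÷ 3 beats/chord = 4/3 chords/bar.
D: 3 beats/bar ÷ 3 beats/chord = 1 chord/bar.
E: 3 beats/bar ÷ 6 beats/chord = 0.5 chords/bar.
F: 4 beats/bar ÷ 2.5 beats/chord = 1.6 chords/bar.
Fastest is A at 3.5 chords/bar.

Block A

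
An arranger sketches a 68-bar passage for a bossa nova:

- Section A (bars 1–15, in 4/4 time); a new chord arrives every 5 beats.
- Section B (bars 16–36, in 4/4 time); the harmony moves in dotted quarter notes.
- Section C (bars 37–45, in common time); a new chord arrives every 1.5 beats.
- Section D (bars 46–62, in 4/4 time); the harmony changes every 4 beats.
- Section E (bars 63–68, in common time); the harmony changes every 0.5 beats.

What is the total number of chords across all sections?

157 chords

A: 15 bars × 4 beats = 60 beats; 5 beats/chord → 12 chords.
B: 21 bars × 4 beats = 84 beats; 1.5 beats/chord → 56 chords.
C: 9 bars × 4 beats = 36 beats; 1.5 beats/chord → 24 chords.
D: 17 bars × 4 beats = 68 beats; 4 beats/chord → 17 chords.
E: 6 bars × 4 beats = 24 beats; 0.5 beats/chord → 48 chords.
Total: 12 + 56 + 24 + 17 + 48 = 157.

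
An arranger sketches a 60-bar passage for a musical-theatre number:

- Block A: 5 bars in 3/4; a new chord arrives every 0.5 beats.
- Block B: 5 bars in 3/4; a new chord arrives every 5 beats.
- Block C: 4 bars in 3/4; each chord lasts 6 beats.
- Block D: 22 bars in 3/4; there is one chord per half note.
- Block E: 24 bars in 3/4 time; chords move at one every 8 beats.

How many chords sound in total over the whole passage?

A has 15 beats and chords last 0.5 each, so 30 chords.
B has 15 beats and chords last 5 each, so 3 chords.
C has 12 beats and chords last 6 each, so 2 chords.
D has 66 beats and chords last 2 each, so 33 chords.
E has 72 beats and chords last 8 each, so 9 chords.
Total: 30 + 3 + 2 + 33 + 9 = 77.

77 chords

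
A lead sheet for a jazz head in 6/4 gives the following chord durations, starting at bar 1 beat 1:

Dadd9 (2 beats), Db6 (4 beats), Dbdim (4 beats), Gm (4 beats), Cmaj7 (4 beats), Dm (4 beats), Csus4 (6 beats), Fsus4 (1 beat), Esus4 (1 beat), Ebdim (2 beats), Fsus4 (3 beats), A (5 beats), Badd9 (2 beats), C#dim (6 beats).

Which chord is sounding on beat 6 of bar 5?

Beat 6 of bar 5 is beat (5−1)×6 + 6 = 30 overall.
Running totals: Dadd9 ends at 2, Db6 ends at 6, Dbdim ends at 10, Gm ends at 14, Cmaj7 ends at 18, Dm ends at 22, Csus4 ends at 28, Fsus4 ends at 29, Esus4 ends at 30.
Beat 30 falls within Esus4.

Esus4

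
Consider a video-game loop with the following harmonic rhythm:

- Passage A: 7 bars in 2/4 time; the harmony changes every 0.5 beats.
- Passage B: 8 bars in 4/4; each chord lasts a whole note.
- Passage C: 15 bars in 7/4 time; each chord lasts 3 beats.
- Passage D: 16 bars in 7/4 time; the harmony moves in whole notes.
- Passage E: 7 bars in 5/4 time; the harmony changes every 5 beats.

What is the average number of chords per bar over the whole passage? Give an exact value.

2 chords per bar

A: 7 bars of 2 beats is 14 beats; at 0.5 beats each that's 28 chords.
B: 8 bars of 4 beats is 32 beats; at 4 beats each that's 8 chords.
C: 15 bars of 7 beats is 105 beats; at 3 beats each that's 35 chords.
D: 16 bars of 7 beats is 112 beats; at 4 beats each that's 28 chords.
E: 7 bars of 5 beats is 35 beats; at 5 beats each that's 7 chords.
Overall: 106 chords over 53 bars → 106/53 = 2 chords per bar.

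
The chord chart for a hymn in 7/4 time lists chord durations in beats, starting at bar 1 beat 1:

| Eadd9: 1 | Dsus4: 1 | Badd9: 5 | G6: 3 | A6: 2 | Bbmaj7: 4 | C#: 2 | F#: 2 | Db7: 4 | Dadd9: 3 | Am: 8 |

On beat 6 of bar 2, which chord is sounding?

Bbmaj7

Beat 6 of bar 2 is beat (2−1)×7 + 6 = 13 overall.
Running totals: Eadd9 ends at 1, Dsus4 ends at 2, Badd9 ends at 7, G6 ends at 10, A6 ends at 12, Bbmaj7 ends at 16.
Beat 13 falls within Bbmaj7.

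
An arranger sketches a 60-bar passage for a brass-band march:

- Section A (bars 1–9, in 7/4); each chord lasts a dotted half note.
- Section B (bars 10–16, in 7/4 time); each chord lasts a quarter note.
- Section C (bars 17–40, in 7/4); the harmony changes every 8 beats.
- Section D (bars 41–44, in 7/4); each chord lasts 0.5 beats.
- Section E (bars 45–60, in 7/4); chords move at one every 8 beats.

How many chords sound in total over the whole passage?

161 chords

A: 9 bars × 7 beats = 63 beats; 3 beats/chord → 21 chords.
B: 7 bars × 7 beats = 49 beats; 1 beat/chord → 49 chords.
C: 24 bars × 7 beats = 168 beats; 8 beats/chord → 21 chords.
D: 4 bars × 7 beats = 28 beats; 0.5 beats/chord → 56 chords.
E: 16 bars × 7 beats = 112 beats; 8 beats/chord → 14 chords.
Total: 21 + 49 + 21 + 56 + 14 = 161.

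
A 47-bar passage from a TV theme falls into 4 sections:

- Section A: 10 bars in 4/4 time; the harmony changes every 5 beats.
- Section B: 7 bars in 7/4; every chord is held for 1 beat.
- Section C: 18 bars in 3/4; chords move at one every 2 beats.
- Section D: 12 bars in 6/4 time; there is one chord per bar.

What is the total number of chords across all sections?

A has 40 beats and chords last 5 each, so 8 chords.
B has 49 beats and chords last 1 each, so 49 chords.
C has 54 beats and chords last 2 each, so 27 chords.
D has 72 beats and chords last 6 each, so 12 chords.
Total: 8 + 49 + 27 + 12 = 96.

96 chords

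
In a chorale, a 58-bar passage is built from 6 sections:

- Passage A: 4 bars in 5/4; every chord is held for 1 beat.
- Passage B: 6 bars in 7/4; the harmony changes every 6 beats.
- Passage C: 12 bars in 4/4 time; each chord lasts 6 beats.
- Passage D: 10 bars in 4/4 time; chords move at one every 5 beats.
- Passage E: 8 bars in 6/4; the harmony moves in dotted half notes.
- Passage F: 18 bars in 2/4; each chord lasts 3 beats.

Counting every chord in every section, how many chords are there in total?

A has 20 beats and chords last 1 each, so 20 chords.
B has 42 beats and chords last 6 each, so 7 chords.
C has 48 beats and chords last 6 each, so 8 chords.
D has 40 beats and chords last 5 each, so 8 chords.
E has 48 beats and chords last 3 each, so 16 chords.
F has 36 beats and chords last 3 each, so 12 chords.
Total: 20 + 7 + 8 + 8 + 16 + 12 = 71.

71 chords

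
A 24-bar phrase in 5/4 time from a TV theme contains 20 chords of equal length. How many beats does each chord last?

6 beats

24 bars × 5 beats/bar = 120 beats total.
120 beats ÷ 20 chords = 6 beats per chord.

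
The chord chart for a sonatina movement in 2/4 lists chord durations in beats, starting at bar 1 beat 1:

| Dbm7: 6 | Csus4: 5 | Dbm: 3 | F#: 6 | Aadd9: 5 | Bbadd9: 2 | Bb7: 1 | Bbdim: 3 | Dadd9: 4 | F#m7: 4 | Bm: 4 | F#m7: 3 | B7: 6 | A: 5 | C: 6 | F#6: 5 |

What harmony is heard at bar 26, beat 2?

Beat 2 of bar 26 is beat (26−1)×2 + 2 = 52 overall.
Running totals: Dbm7 ends at 6, Csus4 ends at 11, Dbm ends at 14, F# ends at 20, Aadd9 ends at 25, Bbadd9 ends at 27, Bb7 ends at 28, Bbdim ends at 31, Dadd9 ends at 35, F#m7 ends at 39, Bm ends at 43, F#m7 ends at 46, B7 ends at 52.
Beat 52 falls within B7.

B7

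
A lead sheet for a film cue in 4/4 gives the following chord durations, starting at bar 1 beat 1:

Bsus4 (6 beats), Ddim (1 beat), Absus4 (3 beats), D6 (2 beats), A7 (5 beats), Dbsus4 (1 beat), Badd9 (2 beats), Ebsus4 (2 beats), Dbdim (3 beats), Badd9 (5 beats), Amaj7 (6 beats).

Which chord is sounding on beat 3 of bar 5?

Badd9

Beat 3 of bar 5 is beat (5−1)×4 + 3 = 19 overall.
Running totals: Bsus4 ends at 6, Ddim ends at 7, Absus4 ends at 10, D6 ends at 12, A7 ends at 17, Dbsus4 ends at 18, Badd9 ends at 20.
Beat 19 falls within Badd9.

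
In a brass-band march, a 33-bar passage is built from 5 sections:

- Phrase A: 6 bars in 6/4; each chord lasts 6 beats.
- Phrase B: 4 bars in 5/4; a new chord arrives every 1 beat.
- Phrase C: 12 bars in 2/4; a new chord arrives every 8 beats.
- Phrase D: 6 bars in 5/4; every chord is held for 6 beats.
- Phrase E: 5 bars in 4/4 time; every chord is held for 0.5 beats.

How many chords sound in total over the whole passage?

A has 36 beats and chords last 6 each, so 6 chords.
B has 20 beats and chords last 1 each, so 20 chords.
C has 24 beats and chords last 8 each, so 3 chords.
D has 30 beats and chords last 6 each, so 5 chords.
E has 20 beats and chords last 0.5 each, so 40 chords.
Total: 6 + 20 + 3 + 5 + 40 = 74.

74 chords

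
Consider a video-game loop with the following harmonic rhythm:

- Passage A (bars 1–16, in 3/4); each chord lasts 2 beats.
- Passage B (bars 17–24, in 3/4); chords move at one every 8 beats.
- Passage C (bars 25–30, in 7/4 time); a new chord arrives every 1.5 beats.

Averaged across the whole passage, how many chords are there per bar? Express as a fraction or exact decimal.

11/6 chords per bar

A: 16 bars of 3 beats is 48 beats; at 2 beats each that's 24 chords.
B: 8 bars of 3 beats is 24 beats; at 8 beats each that's 3 chords.
C: 6 bars of 7 beats is 42 beats; at 1.5 beats each that's 28 chords.
Overall: 55 chords over 30 bars → 55/30 = 11/6 chords per bar.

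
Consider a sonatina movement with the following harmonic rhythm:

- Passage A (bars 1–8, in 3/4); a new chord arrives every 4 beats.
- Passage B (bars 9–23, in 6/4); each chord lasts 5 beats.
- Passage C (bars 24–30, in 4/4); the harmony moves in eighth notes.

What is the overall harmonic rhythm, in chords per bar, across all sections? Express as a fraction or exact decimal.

8/3 chords per bar

A: 8 × 3 = 24 beats ÷ 4 = 6 chords.
B: 15 × 6 = 90 beats ÷ 5 = 18 chords.
C: 7 × 4 = 28 beats ÷ 0.5 = 56 chords.
Overall: 80 chords over 30 bars → 80/30 = 8/3 chords per bar.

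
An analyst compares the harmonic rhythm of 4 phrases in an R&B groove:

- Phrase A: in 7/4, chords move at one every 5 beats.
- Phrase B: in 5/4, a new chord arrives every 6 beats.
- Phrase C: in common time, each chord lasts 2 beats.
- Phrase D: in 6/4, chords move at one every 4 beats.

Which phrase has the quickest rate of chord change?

Phrase C

A: each chord is 5 beats in 7/4, so 1.4 per bar.
B: each chord is 6 beats in 5/4, so 5/6 per bar.
C: each chord is 2 beats in 4/4, so 2 per bar.
D: each chord is 4 beats in 6/4, so 1.5 per bar.
Fastest is C at 2 chords/bar.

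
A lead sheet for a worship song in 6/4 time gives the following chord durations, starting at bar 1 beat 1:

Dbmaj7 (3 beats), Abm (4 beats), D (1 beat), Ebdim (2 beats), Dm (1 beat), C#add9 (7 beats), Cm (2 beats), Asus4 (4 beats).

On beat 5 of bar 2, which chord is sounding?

Beat 5 of bar 2 is beat (2−1)×6 + 5 = 11 overall.
Running totals: Dbmaj7 ends at 3, Abm ends at 7, D ends at 8, Ebdim ends at 10, Dm ends at 11.
Beat 11 falls within Dm.

Dm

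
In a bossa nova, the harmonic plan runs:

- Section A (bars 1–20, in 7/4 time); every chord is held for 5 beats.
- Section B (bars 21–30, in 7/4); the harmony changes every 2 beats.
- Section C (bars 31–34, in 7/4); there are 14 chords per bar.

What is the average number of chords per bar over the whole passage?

3.5 chords per bar

A: 20 bars of 7 beats is 140 beats; at 5 beats each that's 28 chords.
B: 10 bars of 7 beats is 70 beats; at 2 beats each that's 35 chords.
C: 4 bars of 7 beats is 28 beats; at 0.5 beats each that's 56 chords.
Overall: 119 chords over 34 bars → 119/34 = 3.5 chords per bar.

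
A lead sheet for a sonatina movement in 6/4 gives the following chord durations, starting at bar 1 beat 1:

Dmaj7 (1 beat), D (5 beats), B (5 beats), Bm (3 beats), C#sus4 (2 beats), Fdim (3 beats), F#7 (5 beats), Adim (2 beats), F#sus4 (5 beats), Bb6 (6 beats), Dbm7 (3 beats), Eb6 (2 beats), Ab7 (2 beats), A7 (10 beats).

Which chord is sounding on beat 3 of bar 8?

Beat 3 of bar 8 is beat (8−1)×6 + 3 = 45 overall.
Running totals: Dmaj7 ends at 1, D ends at 6, B ends at 11, Bm ends at 14, C#sus4 ends at 16, Fdim ends at 19, F#7 ends at 24, Adim ends at 26, F#sus4 ends at 31, Bb6 ends at 37, Dbm7 ends at 40, Eb6 ends at 42, Ab7 ends at 44, A7 ends at 54.
Beat 45 falls within A7.

A7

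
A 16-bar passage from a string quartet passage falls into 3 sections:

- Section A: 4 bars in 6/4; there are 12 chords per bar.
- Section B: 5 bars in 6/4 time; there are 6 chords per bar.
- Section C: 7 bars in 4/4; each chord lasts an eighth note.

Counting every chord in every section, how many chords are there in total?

134 chords

A: 4 bars × 6 beats = 24 beats; 0.5 beats/chord → 48 chords.
B: 5 bars × 6 beats = 30 beats; 1 beat/chord → 30 chords.
C: 7 bars × 4 beats = 28 beats; 0.5 beats/chord → 56 chords.
Total: 48 + 30 + 56 = 134.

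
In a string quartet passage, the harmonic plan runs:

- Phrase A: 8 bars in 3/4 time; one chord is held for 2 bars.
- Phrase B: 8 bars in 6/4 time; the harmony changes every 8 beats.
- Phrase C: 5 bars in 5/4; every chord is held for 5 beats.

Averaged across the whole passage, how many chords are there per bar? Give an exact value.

5/7 chords per bar

A: 8 × 3 = 24 beats ÷ 6 = 4 chords.
B: 8 × 6 = 48 beats ÷ 8 = 6 chords.
C: 5 × 5 = 25 beats ÷ 5 = 5 chords.
Overall: 15 chords over 21 bars → 15/21 = 5/7 chords per bar.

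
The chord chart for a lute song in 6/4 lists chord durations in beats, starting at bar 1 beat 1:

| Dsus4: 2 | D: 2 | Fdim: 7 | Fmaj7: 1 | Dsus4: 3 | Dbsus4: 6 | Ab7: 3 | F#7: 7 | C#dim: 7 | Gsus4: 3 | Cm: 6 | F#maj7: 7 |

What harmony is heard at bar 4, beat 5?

Beat 5 of bar 4 is beat (4−1)×6 + 5 = 23 overall.
Running totals: Dsus4 ends at 2, D ends at 4, Fdim ends at 11, Fmaj7 ends at 12, Dsus4 ends at 15, Dbsus4 ends at 21, Ab7 ends at 24.
Beat 23 falls within Ab7.

Ab7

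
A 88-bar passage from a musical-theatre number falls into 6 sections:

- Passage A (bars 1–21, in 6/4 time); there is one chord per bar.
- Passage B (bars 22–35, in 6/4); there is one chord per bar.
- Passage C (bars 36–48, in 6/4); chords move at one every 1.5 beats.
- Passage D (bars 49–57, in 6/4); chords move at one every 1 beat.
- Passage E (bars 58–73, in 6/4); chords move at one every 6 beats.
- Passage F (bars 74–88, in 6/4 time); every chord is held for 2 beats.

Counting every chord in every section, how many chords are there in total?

202 chords

A has 126 beats and chords last 6 each, so 21 chords.
B has 84 beats and chords last 6 each, so 14 chords.
C has 78 beats and chords last 1.5 each, so 52 chords.
D has 54 beats and chords last 1 each, so 54 chords.
E has 96 beats and chords last 6 each, so 16 chords.
F has 90 beats and chords last 2 each, so 45 chords.
Total: 21 + 14 + 52 + 54 + 16 + 45 = 202.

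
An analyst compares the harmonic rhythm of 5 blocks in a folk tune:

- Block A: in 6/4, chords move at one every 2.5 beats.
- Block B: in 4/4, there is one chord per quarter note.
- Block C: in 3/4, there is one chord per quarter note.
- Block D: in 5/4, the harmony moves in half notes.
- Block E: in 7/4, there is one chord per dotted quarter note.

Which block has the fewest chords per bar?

Block A

A: 6 beats/bar ÷ 2.5 beats/chord = 2.4 chords/bar.
B: 4 beats/bar ÷ 1 beat/chord = 4 chords/bar.
C: 3 beats/bar ÷ 1 beat/chord = 3 chords/bar.
D: 5 beats/bar ÷ 2 beats/chord = 2.5 chords/bar.
E: 7 beats/bar ÷ 1.5 beats/chord = 14/3 chords/bar.
Slowest is A at 2.4 chords/bar.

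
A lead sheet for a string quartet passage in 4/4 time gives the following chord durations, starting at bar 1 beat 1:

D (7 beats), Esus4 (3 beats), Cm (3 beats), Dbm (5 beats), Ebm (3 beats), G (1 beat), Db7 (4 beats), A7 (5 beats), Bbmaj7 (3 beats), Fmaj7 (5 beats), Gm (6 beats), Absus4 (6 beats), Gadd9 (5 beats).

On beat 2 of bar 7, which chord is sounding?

Beat 2 of bar 7 is beat (7−1)×4 + 2 = 26 overall.
Running totals: D ends at 7, Esus4 ends at 10, Cm ends at 13, Dbm ends at 18, Ebm ends at 21, G ends at 22, Db7 ends at 26.
Beat 26 falls within Db7.

Db7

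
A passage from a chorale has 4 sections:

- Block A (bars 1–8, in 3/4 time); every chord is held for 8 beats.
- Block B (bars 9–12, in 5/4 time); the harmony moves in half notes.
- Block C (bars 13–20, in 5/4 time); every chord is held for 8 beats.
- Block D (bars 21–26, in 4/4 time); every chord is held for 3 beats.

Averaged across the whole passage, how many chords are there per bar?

A: 8 × 3 = 24 beats ÷ 8 = 3 chords.
B: 4 × 5 = 20 beats ÷ 2 = 10 chords.
C: 8 × 5 = 40 beats ÷ 8 = 5 chords.
D: 6 × 4 = 24 beats ÷ 3 = 8 chords.
Overall: 26 chords over 26 bars → 26/26 = 1 chords per bar.

1 chords per bar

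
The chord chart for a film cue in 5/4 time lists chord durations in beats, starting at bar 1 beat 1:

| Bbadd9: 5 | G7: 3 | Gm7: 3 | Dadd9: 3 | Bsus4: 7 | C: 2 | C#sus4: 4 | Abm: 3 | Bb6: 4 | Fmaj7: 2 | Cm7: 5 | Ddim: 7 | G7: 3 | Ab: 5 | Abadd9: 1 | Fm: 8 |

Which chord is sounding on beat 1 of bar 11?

Beat 1 of bar 11 is beat (11−1)×5 + 1 = 51 overall.
Running totals: Bbadd9 ends at 5, G7 ends at 8, Gm7 ends at 11, Dadd9 ends at 14, Bsus4 ends at 21, C ends at 23, C#sus4 ends at 27, Abm ends at 30, Bb6 ends at 34, Fmaj7 ends at 36, Cm7 ends at 41, Ddim ends at 48, G7 ends at 51.
Beat 51 falls within G7.

G7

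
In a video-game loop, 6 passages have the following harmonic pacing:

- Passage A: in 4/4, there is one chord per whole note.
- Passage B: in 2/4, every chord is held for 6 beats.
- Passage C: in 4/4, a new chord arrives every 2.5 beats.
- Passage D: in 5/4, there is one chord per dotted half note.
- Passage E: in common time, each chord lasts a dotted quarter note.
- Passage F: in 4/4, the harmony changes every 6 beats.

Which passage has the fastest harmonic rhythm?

Passage E

A: 4 beats/bar ÷ 4 beats/chord = 1 chord/bar.
B: 2 beats/bar ÷ 6 beats/chord = 1/3 chords/bar.
C: 4 beats/bar ÷ 2.5 beats/chord = 1.6 chords/bar.
D: 5 beats/bar ÷ 3 beats/chord = 5/3 chords/bar.
E: 4 beats/bar ÷ 1.5 beats/chord = 8/3 chords/bar.
F: 4 beats/bar ÷ 6 beats/chord = 2/3 chords/bar.
Fastest is E at 8/3 chords/bar.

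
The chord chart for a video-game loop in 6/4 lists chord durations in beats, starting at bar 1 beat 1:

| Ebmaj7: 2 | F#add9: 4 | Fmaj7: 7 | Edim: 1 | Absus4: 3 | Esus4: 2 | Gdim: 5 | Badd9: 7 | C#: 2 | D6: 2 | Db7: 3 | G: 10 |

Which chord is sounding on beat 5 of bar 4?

Beat 5 of bar 4 is beat (4−1)×6 + 5 = 23 overall.
Running totals: Ebmaj7 ends at 2, F#add9 ends at 6, Fmaj7 ends at 13, Edim ends at 14, Absus4 ends at 17, Esus4 ends at 19, Gdim ends at 24.
Beat 23 falls within Gdim.

Gdim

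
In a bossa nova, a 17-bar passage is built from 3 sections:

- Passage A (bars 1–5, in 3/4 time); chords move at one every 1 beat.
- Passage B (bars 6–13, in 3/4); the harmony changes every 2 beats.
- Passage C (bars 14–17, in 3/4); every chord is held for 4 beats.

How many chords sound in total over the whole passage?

A: 5·3 = 15 beats, 15/1 = 15 chords.
B: 8·3 = 24 beats, 24/2 = 12 chords.
C: 4·3 = 12 beats, 12/4 = 3 chords.
Total: 15 + 12 + 3 = 30.

30 chords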